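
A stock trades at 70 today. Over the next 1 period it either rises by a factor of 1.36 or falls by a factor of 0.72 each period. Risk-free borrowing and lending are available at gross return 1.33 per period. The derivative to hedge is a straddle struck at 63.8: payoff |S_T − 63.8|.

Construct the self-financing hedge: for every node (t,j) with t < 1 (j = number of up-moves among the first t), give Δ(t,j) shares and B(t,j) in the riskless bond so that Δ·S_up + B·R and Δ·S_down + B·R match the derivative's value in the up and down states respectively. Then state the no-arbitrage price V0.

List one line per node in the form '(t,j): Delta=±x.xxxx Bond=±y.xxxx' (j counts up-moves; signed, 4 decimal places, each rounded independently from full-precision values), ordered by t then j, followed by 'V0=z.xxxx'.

(0,0): Delta=0.4018 Bond=-5.1504
V0=22.9746

Since d<R<u, set p* = (R−d)/(u−d) = 0.9531; price each node as the discounted p*-expectation of its children.
Payoff layer (t=1): V(1,0)=13.4000, V(1,1)=31.4000
  t=0,j=0: stock 70.0000 → up 95.2000 (V=31.4000), down 50.4000 (V=13.4000). Price 22.9746; hedge Δ=0.4018, bond B=-5.1504.
The time-0 hedge costs 22.9746, which is the no-arbitrage price.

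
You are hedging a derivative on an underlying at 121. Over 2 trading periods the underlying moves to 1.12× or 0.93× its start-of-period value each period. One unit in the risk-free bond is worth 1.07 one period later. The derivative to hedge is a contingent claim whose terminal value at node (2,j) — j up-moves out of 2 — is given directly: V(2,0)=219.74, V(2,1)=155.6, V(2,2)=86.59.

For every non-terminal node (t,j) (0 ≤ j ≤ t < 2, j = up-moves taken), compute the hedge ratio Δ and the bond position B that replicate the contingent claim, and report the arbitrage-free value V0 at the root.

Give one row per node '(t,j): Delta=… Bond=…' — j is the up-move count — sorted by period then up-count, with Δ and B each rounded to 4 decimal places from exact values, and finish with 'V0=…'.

The replicating-portfolio and risk-neutral prices coincide; use p* = (1.07−0.93)/(1.12−0.93) = 0.7368 for the latter.
Terminal payoffs: V(2,0)=219.7400, V(2,1)=155.6000, V(2,2)=86.5900
(1,0): S=112.5300. Δ = (V_up−V_dn)/(S_up−S_dn) = (155.6000−219.7400)/(126.0336−104.6529) = -2.9999. V = [p*·155.6000 + (1−p*)·219.7400]/1.07 = 161.1953. B = V − Δ·S = 498.7742.
(1,1): S=135.5200. Δ = (V_up−V_dn)/(S_up−S_dn) = (86.5900−155.6000)/(151.7824−126.0336) = -2.6801. V = [p*·86.5900 + (1−p*)·155.6000]/1.07 = 97.8977. B = V − Δ·S = 461.1082.
(0,0): S=121.0000. Δ = (V_up−V_dn)/(S_up−S_dn) = (97.8977−161.1953)/(135.5200−112.5300) = -2.7533. V = [p*·97.8977 + (1−p*)·161.1953]/1.07 = 107.0607. B = V − Δ·S = 440.2059.
Root portfolio cost Δ·121+B reproduces V0=107.0607.

(0,0): Delta=-2.7533 Bond=440.2059
(1,0): Delta=-2.9999 Bond=498.7742
(1,1): Delta=-2.6801 Bond=461.1082
V0=107.0607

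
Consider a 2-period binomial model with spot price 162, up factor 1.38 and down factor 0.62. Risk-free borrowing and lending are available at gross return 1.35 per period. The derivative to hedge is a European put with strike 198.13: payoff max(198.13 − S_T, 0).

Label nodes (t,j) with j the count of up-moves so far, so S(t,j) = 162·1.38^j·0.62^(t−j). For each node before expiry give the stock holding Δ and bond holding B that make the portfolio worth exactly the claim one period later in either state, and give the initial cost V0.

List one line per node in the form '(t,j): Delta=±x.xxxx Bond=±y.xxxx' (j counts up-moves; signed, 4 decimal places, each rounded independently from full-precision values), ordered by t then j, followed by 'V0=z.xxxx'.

(0,0): Delta=-0.3621 Bond=61.2540
(1,0): Delta=-1.0000 Bond=146.7630
(1,1): Delta=-0.3503 Bond=80.0599
V0=2.5928

The replicating-portfolio and risk-neutral prices coincide; use p* = (1.35−0.62)/(1.38−0.62) = 0.9605 for the latter.
Payoff layer (t=2): V(2,0)=135.8572, V(2,1)=59.5228, V(2,2)=0.0000
  t=1,j=0: stock 100.4400 → up 138.6072 (V=59.5228), down 62.2728 (V=135.8572). Price 46.3230; hedge Δ=-1.0000, bond B=146.7630.
  t=1,j=1: stock 223.5600 → up 308.5128 (V=0.0000), down 138.6072 (V=59.5228). Price 1.7404; hedge Δ=-0.3503, bond B=80.0599.
  t=0,j=0: stock 162.0000 → up 223.5600 (V=1.7404), down 100.4400 (V=46.3230). Price 2.5928; hedge Δ=-0.3621, bond B=61.2540.
The time-0 hedge costs 2.5928, which is the no-arbitrage price.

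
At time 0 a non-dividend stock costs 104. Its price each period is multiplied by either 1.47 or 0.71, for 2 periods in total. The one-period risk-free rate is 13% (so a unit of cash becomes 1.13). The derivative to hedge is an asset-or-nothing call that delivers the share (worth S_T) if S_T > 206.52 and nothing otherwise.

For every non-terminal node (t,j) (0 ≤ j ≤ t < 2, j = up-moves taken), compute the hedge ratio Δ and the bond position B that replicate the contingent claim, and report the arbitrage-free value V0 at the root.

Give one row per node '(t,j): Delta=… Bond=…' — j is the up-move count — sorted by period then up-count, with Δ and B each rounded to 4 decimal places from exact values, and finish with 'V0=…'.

The replicating-portfolio and risk-neutral prices coincide; use p* = (1.13−0.71)/(1.47−0.71) = 0.5526 for the latter.
At expiry t=2: V(2,0)=0.0000, V(2,1)=0.0000, V(2,2)=224.7336
Node (1,0) S=73.8400: V=(p*·0.0000+(1−p*)·0.0000)/1.13=0.0000; Δ=(0.0000−0.0000)/(108.5448−52.4264)=0.0000; B=V−Δ·S=0.0000
Node (1,1) S=152.8800: V=(p*·224.7336+(1−p*)·0.0000)/1.13=109.9070; Δ=(224.7336−0.0000)/(224.7336−108.5448)=1.9342; B=V−Δ·S=-185.7951
Node (0,0) S=104.0000: V=(p*·109.9070+(1−p*)·0.0000)/1.13=53.7505; Δ=(109.9070−0.0000)/(152.8800−73.8400)=1.3905; B=V−Δ·S=-90.8639
The time-0 hedge costs 53.7505, which is the no-arbitrage price.

(0,0): Delta=1.3905 Bond=-90.8639
(1,0): Delta=0.0000 Bond=0.0000
(1,1): Delta=1.9342 Bond=-185.7951
V0=53.7505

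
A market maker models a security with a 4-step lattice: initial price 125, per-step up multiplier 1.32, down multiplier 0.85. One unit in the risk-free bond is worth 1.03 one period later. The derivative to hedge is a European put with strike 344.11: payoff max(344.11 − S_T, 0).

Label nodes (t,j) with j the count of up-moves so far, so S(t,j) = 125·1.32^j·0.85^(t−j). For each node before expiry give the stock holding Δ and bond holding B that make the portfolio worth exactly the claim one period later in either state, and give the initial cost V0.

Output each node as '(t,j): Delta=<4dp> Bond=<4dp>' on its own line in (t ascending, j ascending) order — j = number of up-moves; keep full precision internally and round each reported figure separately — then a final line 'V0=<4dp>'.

Since d<R<u, set p* = (R−d)/(u−d) = 0.3830; price each node as the discounted p*-expectation of its children.
Terminal values V(4,·): V(4,0)=278.8592, V(4,1)=242.7794, V(4,2)=186.7495, V(4,3)=99.7384, V(4,4)=0.0000
  t=3,j=0: stock 76.7656 → up 101.3306 (V=242.7794), down 65.2508 (V=278.8592). Price 257.3218; hedge Δ=-1.0000, bond B=334.0874.
  t=3,j=1: stock 119.2125 → up 157.3605 (V=186.7495), down 101.3306 (V=242.7794). Price 214.8749; hedge Δ=-1.0000, bond B=334.0874.
  t=3,j=2: stock 185.1300 → up 244.3716 (V=99.7384), down 157.3605 (V=186.7495). Price 148.9574; hedge Δ=-1.0000, bond B=334.0874.
  t=3,j=3: stock 287.4960 → up 379.4947 (V=0.0000), down 244.3716 (V=99.7384). Price 59.7483; hedge Δ=-0.7381, bond B=271.9576.
  t=2,j=0: stock 90.3125 → up 119.2125 (V=214.8749), down 76.7656 (V=257.3218). Price 234.0442; hedge Δ=-1.0000, bond B=324.3567.
  t=2,j=1: stock 140.2500 → up 185.1300 (V=148.9574), down 119.2125 (V=214.8749). Price 184.1067; hedge Δ=-1.0000, bond B=324.3567.
  t=2,j=2: stock 217.8000 → up 287.4960 (V=59.7483), down 185.1300 (V=148.9574). Price 111.4487; hedge Δ=-0.8715, bond B=301.2553.
  t=1,j=0: stock 106.2500 → up 140.2500 (V=184.1067), down 90.3125 (V=234.0442). Price 208.6594; hedge Δ=-1.0000, bond B=314.9094.
  t=1,j=1: stock 165.0000 → up 217.8000 (V=111.4487), down 140.2500 (V=184.1067). Price 151.7284; hedge Δ=-0.9369, bond B=306.3198.
  t=0,j=0: stock 125.0000 → up 165.0000 (V=151.7284), down 106.2500 (V=208.6594). Price 181.4136; hedge Δ=-0.9690, bond B=302.5434.
The time-0 hedge costs 181.4136, which is the no-arbitrage price.

(0,0): Delta=-0.9690 Bond=302.5434
(1,0): Delta=-1.0000 Bond=314.9094
(1,1): Delta=-0.9369 Bond=306.3198
(2,0): Delta=-1.0000 Bond=324.3567
(2,1): Delta=-1.0000 Bond=324.3567
(2,2): Delta=-0.8715 Bond=301.2553
(3,0): Delta=-1.0000 Bond=334.0874
(3,1): Delta=-1.0000 Bond=334.0874
(3,2): Delta=-1.0000 Bond=334.0874
(3,3): Delta=-0.7381 Bond=271.9576
V0=181.4136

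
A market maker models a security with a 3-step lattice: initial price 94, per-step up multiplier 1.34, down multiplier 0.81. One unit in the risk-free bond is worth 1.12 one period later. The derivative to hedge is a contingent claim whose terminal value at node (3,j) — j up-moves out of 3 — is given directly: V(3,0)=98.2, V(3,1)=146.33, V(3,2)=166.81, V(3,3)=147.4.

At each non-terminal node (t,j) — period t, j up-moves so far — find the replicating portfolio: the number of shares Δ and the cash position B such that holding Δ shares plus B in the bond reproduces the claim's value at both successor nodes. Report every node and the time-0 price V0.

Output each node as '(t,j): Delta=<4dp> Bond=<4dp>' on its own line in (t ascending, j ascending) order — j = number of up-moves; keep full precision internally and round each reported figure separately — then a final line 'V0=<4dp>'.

Since d<R<u, set p* = (R−d)/(u−d) = 0.5849; price each node as the discounted p*-expectation of its children.
At expiry t=3: V(3,0)=98.2000, V(3,1)=146.3300, V(3,2)=166.8100, V(3,3)=147.4000
  t=2,j=0: stock 61.6734 → up 82.6424 (V=146.3300), down 49.9555 (V=98.2000). Price 112.8138; hedge Δ=1.4725, bond B=22.0025.
  t=2,j=1: stock 102.0276 → up 136.7170 (V=166.8100), down 82.6424 (V=146.3300). Price 141.3472; hedge Δ=0.3787, bond B=102.7057.
  t=2,j=2: stock 168.7864 → up 226.1738 (V=147.4000), down 136.7170 (V=166.8100). Price 138.8009; hedge Δ=-0.2170, bond B=175.4235.
  t=1,j=0: stock 76.1400 → up 102.0276 (V=141.3472), down 61.6734 (V=112.8138). Price 115.6278; hedge Δ=0.7071, bond B=61.7913.
  t=1,j=1: stock 125.9600 → up 168.7864 (V=138.8009), down 102.0276 (V=141.3472). Price 124.8731; hedge Δ=-0.0381, bond B=129.6775.
  t=0,j=0: stock 94.0000 → up 125.9600 (V=124.8731), down 76.1400 (V=115.6278). Price 108.0673; hedge Δ=0.1856, bond B=90.6235.
Check: Δ(0,0)·S0 + B(0,0) = 108.0673 = V0.

(0,0): Delta=0.1856 Bond=90.6235
(1,0): Delta=0.7071 Bond=61.7913
(1,1): Delta=-0.0381 Bond=129.6775
(2,0): Delta=1.4725 Bond=22.0025
(2,1): Delta=0.3787 Bond=102.7057
(2,2): Delta=-0.2170 Bond=175.4235
V0=108.0673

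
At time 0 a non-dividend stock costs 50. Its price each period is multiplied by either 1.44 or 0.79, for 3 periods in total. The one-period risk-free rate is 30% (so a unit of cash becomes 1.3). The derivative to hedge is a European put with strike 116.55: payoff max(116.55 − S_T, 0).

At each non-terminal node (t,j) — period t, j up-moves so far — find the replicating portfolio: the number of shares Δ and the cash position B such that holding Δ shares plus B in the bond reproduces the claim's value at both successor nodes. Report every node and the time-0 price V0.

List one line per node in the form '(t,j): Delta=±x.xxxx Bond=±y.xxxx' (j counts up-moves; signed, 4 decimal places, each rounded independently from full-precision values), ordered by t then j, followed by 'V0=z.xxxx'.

Under the risk-neutral measure, an up-move has probability p* = (R−d)/(u−d) = 0.7846 and values discount at R = 1.3.
Terminal payoffs: V(3,0)=91.8980, V(3,1)=71.6148, V(3,2)=34.6428, V(3,3)=0.0000
Node (2,0) S=31.2050: V=(p*·71.6148+(1−p*)·91.8980)/1.3=58.4488; Δ=(71.6148−91.8980)/(44.9352−24.6520)=-1.0000; B=V−Δ·S=89.6538
Node (2,1) S=56.8800: V=(p*·34.6428+(1−p*)·71.6148)/1.3=32.7738; Δ=(34.6428−71.6148)/(81.9072−44.9352)=-1.0000; B=V−Δ·S=89.6538
Node (2,2) S=103.6800: V=(p*·0.0000+(1−p*)·34.6428)/1.3=5.7396; Δ=(0.0000−34.6428)/(149.2992−81.9072)=-0.5140; B=V−Δ·S=59.0363
Node (1,0) S=39.5000: V=(p*·32.7738+(1−p*)·58.4488)/1.3=29.4645; Δ=(32.7738−58.4488)/(56.8800−31.2050)=-1.0000; B=V−Δ·S=68.9645
Node (1,1) S=72.0000: V=(p*·5.7396+(1−p*)·32.7738)/1.3=8.8941; Δ=(5.7396−32.7738)/(103.6800−56.8800)=-0.5777; B=V−Δ·S=50.4852
Node (0,0) S=50.0000: V=(p*·8.8941+(1−p*)·29.4645)/1.3=10.2498; Δ=(8.8941−29.4645)/(72.0000−39.5000)=-0.6329; B=V−Δ·S=41.8965
Check: Δ(0,0)·S0 + B(0,0) = 10.2498 = V0.

(0,0): Delta=-0.6329 Bond=41.8965
(1,0): Delta=-1.0000 Bond=68.9645
(1,1): Delta=-0.5777 Bond=50.4852
(2,0): Delta=-1.0000 Bond=89.6538
(2,1): Delta=-1.0000 Bond=89.6538
(2,2): Delta=-0.5140 Bond=59.0363
V0=10.2498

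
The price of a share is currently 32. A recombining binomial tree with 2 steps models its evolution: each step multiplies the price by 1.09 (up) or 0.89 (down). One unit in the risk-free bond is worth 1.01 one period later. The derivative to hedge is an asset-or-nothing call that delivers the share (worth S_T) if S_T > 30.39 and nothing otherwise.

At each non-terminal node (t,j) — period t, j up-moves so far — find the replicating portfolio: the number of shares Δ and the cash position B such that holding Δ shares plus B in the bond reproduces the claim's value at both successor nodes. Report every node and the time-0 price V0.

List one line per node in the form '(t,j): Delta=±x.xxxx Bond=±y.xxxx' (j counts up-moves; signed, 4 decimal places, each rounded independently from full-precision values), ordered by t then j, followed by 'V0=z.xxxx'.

(0,0): Delta=2.5685 Bond=-54.1681
(1,0): Delta=5.4500 Bond=-136.7745
(1,1): Delta=1.0000 Bond=0.0000
V0=28.0244

No-arbitrage ⇒ martingale measure with p* = (R−d)/(u−d) = 0.6000.
Terminal payoffs: V(2,0)=0.0000, V(2,1)=31.0432, V(2,2)=38.0192
  t=1,j=0: stock 28.4800 → up 31.0432 (V=31.0432), down 25.3472 (V=0.0000). Price 18.4415; hedge Δ=5.4500, bond B=-136.7745.
  t=1,j=1: stock 34.8800 → up 38.0192 (V=38.0192), down 31.0432 (V=31.0432). Price 34.8800; hedge Δ=1.0000, bond B=0.0000.
  t=0,j=0: stock 32.0000 → up 34.8800 (V=34.8800), down 28.4800 (V=18.4415). Price 28.0244; hedge Δ=2.5685, bond B=-54.1681.
Check: Δ(0,0)·S0 + B(0,0) = 28.0244 = V0.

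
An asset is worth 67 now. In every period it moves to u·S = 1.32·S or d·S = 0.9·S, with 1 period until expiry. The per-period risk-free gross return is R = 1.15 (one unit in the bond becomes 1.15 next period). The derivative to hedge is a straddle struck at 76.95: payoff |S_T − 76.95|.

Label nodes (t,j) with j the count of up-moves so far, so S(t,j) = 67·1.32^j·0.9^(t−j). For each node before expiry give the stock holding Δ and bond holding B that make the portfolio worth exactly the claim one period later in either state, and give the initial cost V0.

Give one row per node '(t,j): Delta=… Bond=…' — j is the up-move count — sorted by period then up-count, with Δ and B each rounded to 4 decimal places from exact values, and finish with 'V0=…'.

(0,0): Delta=-0.1834 Bond=24.0932
V0=11.8075

Since d<R<u, set p* = (R−d)/(u−d) = 0.5952; price each node as the discounted p*-expectation of its children.
Terminal values V(1,·): V(1,0)=16.6500, V(1,1)=11.4900
  t=0,j=0: stock 67.0000 → up 88.4400 (V=11.4900), down 60.3000 (V=16.6500). Price 11.8075; hedge Δ=-0.1834, bond B=24.0932.
Check: Δ(0,0)·S0 + B(0,0) = 11.8075 = V0.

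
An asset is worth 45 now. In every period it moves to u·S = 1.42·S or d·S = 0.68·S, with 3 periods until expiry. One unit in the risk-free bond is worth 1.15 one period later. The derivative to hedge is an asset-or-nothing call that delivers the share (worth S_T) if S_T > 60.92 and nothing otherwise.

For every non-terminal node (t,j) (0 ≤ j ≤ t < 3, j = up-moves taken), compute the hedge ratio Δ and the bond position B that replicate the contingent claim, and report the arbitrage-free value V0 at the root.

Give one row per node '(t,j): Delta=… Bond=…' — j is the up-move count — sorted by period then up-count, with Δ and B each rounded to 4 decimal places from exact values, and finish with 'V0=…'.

(0,0): Delta=1.2644 Bond=-17.2787
(1,0): Delta=1.5049 Bond=-27.2299
(1,1): Delta=1.1983 Bond=-15.6427
(2,0): Delta=0.0000 Bond=0.0000
(2,1): Delta=1.9189 Bond=-49.3035
(2,2): Delta=1.0000 Bond=0.0000
V0=39.6200

Under the risk-neutral measure, an up-move has probability p* = (R−d)/(u−d) = 0.6351 and values discount at R = 1.15.
Terminal values V(3,·): V(3,0)=0.0000, V(3,1)=0.0000, V(3,2)=61.7018, V(3,3)=128.8480
Node (2,0) S=20.8080: V=(p*·0.0000+(1−p*)·0.0000)/1.15=0.0000; Δ=(0.0000−0.0000)/(29.5474−14.1494)=0.0000; B=V−Δ·S=0.0000
Node (2,1) S=43.4520: V=(p*·61.7018+(1−p*)·0.0000)/1.15=34.0774; Δ=(61.7018−0.0000)/(61.7018−29.5474)=1.9189; B=V−Δ·S=-49.3035
Node (2,2) S=90.7380: V=(p*·128.8480+(1−p*)·61.7018)/1.15=90.7380; Δ=(128.8480−61.7018)/(128.8480−61.7018)=1.0000; B=V−Δ·S=0.0000
Node (1,0) S=30.6000: V=(p*·34.0774+(1−p*)·0.0000)/1.15=18.8207; Δ=(34.0774−0.0000)/(43.4520−20.8080)=1.5049; B=V−Δ·S=-27.2299
Node (1,1) S=63.9000: V=(p*·90.7380+(1−p*)·34.0774)/1.15=60.9257; Δ=(90.7380−34.0774)/(90.7380−43.4520)=1.1983; B=V−Δ·S=-15.6427
Node (0,0) S=45.0000: V=(p*·60.9257+(1−p*)·18.8207)/1.15=39.6200; Δ=(60.9257−18.8207)/(63.9000−30.6000)=1.2644; B=V−Δ·S=-17.2787
Root portfolio cost Δ·45+B reproduces V0=39.6200.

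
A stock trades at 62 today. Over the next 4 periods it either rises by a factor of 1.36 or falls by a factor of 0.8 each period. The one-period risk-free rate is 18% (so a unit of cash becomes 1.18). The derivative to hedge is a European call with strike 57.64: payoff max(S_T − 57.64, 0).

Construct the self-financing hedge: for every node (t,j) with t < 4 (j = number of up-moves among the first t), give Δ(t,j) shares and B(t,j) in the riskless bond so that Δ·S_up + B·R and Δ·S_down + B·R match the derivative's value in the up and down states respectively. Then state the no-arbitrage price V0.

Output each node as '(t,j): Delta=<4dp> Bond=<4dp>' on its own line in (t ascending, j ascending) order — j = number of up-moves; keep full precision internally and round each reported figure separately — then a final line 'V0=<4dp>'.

Since d<R<u, set p* = (R−d)/(u−d) = 0.6786; price each node as the discounted p*-expectation of its children.
Terminal payoffs: V(4,0)=0.0000, V(4,1)=0.0000, V(4,2)=15.7521, V(4,3)=67.1266, V(4,4)=154.4632
(3,0): S=31.7440. Δ = (V_up−V_dn)/(S_up−S_dn) = (0.0000−0.0000)/(43.1718−25.3952) = 0.0000. V = [p*·0.0000 + (1−p*)·0.0000]/1.18 = 0.0000. B = V − Δ·S = 0.0000.
(3,1): S=53.9648. Δ = (V_up−V_dn)/(S_up−S_dn) = (15.7521−0.0000)/(73.3921−43.1718) = 0.5212. V = [p*·15.7521 + (1−p*)·0.0000]/1.18 = 9.0584. B = V − Δ·S = -19.0704.
(3,2): S=91.7402. Δ = (V_up−V_dn)/(S_up−S_dn) = (67.1266−15.7521)/(124.7666−73.3921) = 1.0000. V = [p*·67.1266 + (1−p*)·15.7521]/1.18 = 42.8927. B = V − Δ·S = -48.8475.
(3,3): S=155.9583. Δ = (V_up−V_dn)/(S_up−S_dn) = (154.4632−67.1266)/(212.1032−124.7666) = 1.0000. V = [p*·154.4632 + (1−p*)·67.1266]/1.18 = 107.1108. B = V − Δ·S = -48.8475.
(2,0): S=39.6800. Δ = (V_up−V_dn)/(S_up−S_dn) = (9.0584−0.0000)/(53.9648−31.7440) = 0.4077. V = [p*·9.0584 + (1−p*)·0.0000]/1.18 = 5.2091. B = V − Δ·S = -10.9666.
(2,1): S=67.4560. Δ = (V_up−V_dn)/(S_up−S_dn) = (42.8927−9.0584)/(91.7402−53.9648) = 0.8957. V = [p*·42.8927 + (1−p*)·9.0584]/1.18 = 27.1334. B = V − Δ·S = -33.2850.
(2,2): S=114.6752. Δ = (V_up−V_dn)/(S_up−S_dn) = (107.1108−42.8927)/(155.9583−91.7402) = 1.0000. V = [p*·107.1108 + (1−p*)·42.8927]/1.18 = 73.2790. B = V − Δ·S = -41.3962.
(1,0): S=49.6000. Δ = (V_up−V_dn)/(S_up−S_dn) = (27.1334−5.2091)/(67.4560−39.6800) = 0.7893. V = [p*·27.1334 + (1−p*)·5.2091]/1.18 = 17.0223. B = V − Δ·S = -22.1281.
(1,1): S=84.3200. Δ = (V_up−V_dn)/(S_up−S_dn) = (73.2790−27.1334)/(114.6752−67.4560) = 0.9773. V = [p*·73.2790 + (1−p*)·27.1334]/1.18 = 49.5309. B = V − Δ·S = -32.8720.
(0,0): S=62.0000. Δ = (V_up−V_dn)/(S_up−S_dn) = (49.5309−17.0223)/(84.3200−49.6000) = 0.9363. V = [p*·49.5309 + (1−p*)·17.0223]/1.18 = 33.1201. B = V − Δ·S = -24.9310.
Check: Δ(0,0)·S0 + B(0,0) = 33.1201 = V0.

(0,0): Delta=0.9363 Bond=-24.9310
(1,0): Delta=0.7893 Bond=-22.1281
(1,1): Delta=0.9773 Bond=-32.8720
(2,0): Delta=0.4077 Bond=-10.9666
(2,1): Delta=0.8957 Bond=-33.2850
(2,2): Delta=1.0000 Bond=-41.3962
(3,0): Delta=0.0000 Bond=0.0000
(3,1): Delta=0.5212 Bond=-19.0704
(3,2): Delta=1.0000 Bond=-48.8475
(3,3): Delta=1.0000 Bond=-48.8475
V0=33.1201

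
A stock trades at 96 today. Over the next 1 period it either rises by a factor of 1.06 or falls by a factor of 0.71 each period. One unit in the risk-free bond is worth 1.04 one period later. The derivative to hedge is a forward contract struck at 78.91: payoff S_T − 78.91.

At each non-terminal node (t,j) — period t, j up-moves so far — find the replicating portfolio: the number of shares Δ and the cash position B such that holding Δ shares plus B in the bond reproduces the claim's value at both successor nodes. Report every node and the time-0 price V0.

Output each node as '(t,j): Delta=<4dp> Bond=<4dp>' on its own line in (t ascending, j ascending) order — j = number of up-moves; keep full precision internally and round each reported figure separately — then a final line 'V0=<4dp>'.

Under the risk-neutral measure, an up-move has probability p* = (R−d)/(u−d) = 0.9429 and values discount at R = 1.04.
At expiry t=1: V(1,0)=-10.7500, V(1,1)=22.8500
  t=0,j=0: stock 96.0000 → up 101.7600 (V=22.8500), down 68.1600 (V=-10.7500). Price 20.1250; hedge Δ=1.0000, bond B=-75.8750.
Self-financing check: at every node Δ·S+B equals the discounted successor values.

(0,0): Delta=1.0000 Bond=-75.8750
V0=20.1250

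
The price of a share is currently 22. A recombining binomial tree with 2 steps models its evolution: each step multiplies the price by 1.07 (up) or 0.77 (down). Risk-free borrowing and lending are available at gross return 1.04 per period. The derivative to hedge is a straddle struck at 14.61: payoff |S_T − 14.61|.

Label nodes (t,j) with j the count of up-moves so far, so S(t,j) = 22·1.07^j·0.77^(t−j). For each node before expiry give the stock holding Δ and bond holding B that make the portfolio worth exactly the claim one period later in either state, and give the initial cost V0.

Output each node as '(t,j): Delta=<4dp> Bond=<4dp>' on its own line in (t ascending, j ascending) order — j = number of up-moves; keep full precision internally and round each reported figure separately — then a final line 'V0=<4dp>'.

Since d<R<u, set p* = (R−d)/(u−d) = 0.9000; price each node as the discounted p*-expectation of its children.
Terminal payoffs: V(2,0)=1.5662, V(2,1)=3.5158, V(2,2)=10.5778
(1,0): S=16.9400. Δ = (V_up−V_dn)/(S_up−S_dn) = (3.5158−1.5662)/(18.1258−13.0438) = 0.3836. V = [p*·3.5158 + (1−p*)·1.5662]/1.04 = 3.1931. B = V − Δ·S = -3.3056.
(1,1): S=23.5400. Δ = (V_up−V_dn)/(S_up−S_dn) = (10.5778−3.5158)/(25.1878−18.1258) = 1.0000. V = [p*·10.5778 + (1−p*)·3.5158]/1.04 = 9.4919. B = V − Δ·S = -14.0481.
(0,0): S=22.0000. Δ = (V_up−V_dn)/(S_up−S_dn) = (9.4919−3.1931)/(23.5400−16.9400) = 0.9544. V = [p*·9.4919 + (1−p*)·3.1931]/1.04 = 8.5212. B = V − Δ·S = -12.4748.
Root portfolio cost Δ·22+B reproduces V0=8.5212.

(0,0): Delta=0.9544 Bond=-12.4748
(1,0): Delta=0.3836 Bond=-3.3056
(1,1): Delta=1.0000 Bond=-14.0481
V0=8.5212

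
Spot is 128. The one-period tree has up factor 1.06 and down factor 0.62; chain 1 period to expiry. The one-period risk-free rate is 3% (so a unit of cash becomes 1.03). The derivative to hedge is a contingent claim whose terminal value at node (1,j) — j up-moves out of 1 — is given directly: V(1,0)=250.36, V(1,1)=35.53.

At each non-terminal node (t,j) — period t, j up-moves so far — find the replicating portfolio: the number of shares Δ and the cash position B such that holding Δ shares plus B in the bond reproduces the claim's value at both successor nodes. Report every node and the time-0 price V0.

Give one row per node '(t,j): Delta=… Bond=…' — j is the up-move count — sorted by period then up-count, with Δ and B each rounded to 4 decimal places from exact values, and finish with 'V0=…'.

Risk-neutral probability p* = (R−d)/(u−d) = (1.03−0.62)/(1.06−0.62) = 0.9318.
Terminal values V(1,·): V(1,0)=250.3600, V(1,1)=35.5300
(0,0): S=128.0000. Δ = (V_up−V_dn)/(S_up−S_dn) = (35.5300−250.3600)/(135.6800−79.3600) = -3.8145. V = [p*·35.5300 + (1−p*)·250.3600]/1.03 = 48.7160. B = V − Δ·S = 536.9660.
The time-0 hedge costs 48.7160, which is the no-arbitrage price.

(0,0): Delta=-3.8145 Bond=536.9660
V0=48.7160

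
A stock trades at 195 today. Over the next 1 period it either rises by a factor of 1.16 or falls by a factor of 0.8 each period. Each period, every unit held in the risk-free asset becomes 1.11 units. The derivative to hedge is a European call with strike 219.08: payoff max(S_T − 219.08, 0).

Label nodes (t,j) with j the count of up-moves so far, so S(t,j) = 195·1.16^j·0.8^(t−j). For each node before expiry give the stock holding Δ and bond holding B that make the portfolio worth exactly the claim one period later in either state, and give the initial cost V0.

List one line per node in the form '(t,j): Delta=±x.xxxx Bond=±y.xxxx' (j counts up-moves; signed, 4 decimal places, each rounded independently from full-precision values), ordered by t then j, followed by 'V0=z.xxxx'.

Risk-neutral probability p* = (R−d)/(u−d) = (1.11−0.8)/(1.16−0.8) = 0.8611.
At expiry t=1: V(1,0)=0.0000, V(1,1)=7.1200
(0,0): S=195.0000. Δ = (V_up−V_dn)/(S_up−S_dn) = (7.1200−0.0000)/(226.2000−156.0000) = 0.1014. V = [p*·7.1200 + (1−p*)·0.0000]/1.11 = 5.5235. B = V − Δ·S = -14.2543.
Root portfolio cost Δ·195+B reproduces V0=5.5235.

(0,0): Delta=0.1014 Bond=-14.2543
V0=5.5235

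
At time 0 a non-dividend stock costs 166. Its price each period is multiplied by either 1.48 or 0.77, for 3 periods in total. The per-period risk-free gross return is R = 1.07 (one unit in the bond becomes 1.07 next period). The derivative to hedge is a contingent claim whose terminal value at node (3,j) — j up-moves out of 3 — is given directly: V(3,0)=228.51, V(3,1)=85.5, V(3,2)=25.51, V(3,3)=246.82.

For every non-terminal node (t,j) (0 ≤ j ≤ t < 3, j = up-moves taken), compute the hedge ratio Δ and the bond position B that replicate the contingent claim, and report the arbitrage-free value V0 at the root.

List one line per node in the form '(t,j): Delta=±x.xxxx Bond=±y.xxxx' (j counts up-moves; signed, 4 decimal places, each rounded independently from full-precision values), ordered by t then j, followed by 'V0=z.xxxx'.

(0,0): Delta=-0.2776 Bond=133.1346
(1,0): Delta=-1.1115 Bond=249.0482
(1,1): Delta=0.3154 Bond=-3.2246
(2,0): Delta=-2.0465 Bond=358.5097
(2,1): Delta=-0.4466 Bond=140.7099
(2,2): Delta=0.8573 Bond=-200.4694
V0=87.0612

No-arbitrage ⇒ martingale measure with p* = (R−d)/(u−d) = 0.4225.
Terminal payoffs: V(3,0)=228.5100, V(3,1)=85.5000, V(3,2)=25.5100, V(3,3)=246.8200
Node (2,0) S=98.4214: V=(p*·85.5000+(1−p*)·228.5100)/1.07=157.0871; Δ=(85.5000−228.5100)/(145.6637−75.7845)=-2.0465; B=V−Δ·S=358.5097
Node (2,1) S=189.1736: V=(p*·25.5100+(1−p*)·85.5000)/1.07=56.2169; Δ=(25.5100−85.5000)/(279.9769−145.6637)=-0.4466; B=V−Δ·S=140.7099
Node (2,2) S=363.6064: V=(p*·246.8200+(1−p*)·25.5100)/1.07=111.2348; Δ=(246.8200−25.5100)/(538.1375−279.9769)=0.8573; B=V−Δ·S=-200.4694
Node (1,0) S=127.8200: V=(p*·56.2169+(1−p*)·157.0871)/1.07=106.9775; Δ=(56.2169−157.0871)/(189.1736−98.4214)=-1.1115; B=V−Δ·S=249.0482
Node (1,1) S=245.6800: V=(p*·111.2348+(1−p*)·56.2169)/1.07=74.2654; Δ=(111.2348−56.2169)/(363.6064−189.1736)=0.3154; B=V−Δ·S=-3.2246
Node (0,0) S=166.0000: V=(p*·74.2654+(1−p*)·106.9775)/1.07=87.0612; Δ=(74.2654−106.9775)/(245.6800−127.8200)=-0.2776; B=V−Δ·S=133.1346
The time-0 hedge costs 87.0612, which is the no-arbitrage price.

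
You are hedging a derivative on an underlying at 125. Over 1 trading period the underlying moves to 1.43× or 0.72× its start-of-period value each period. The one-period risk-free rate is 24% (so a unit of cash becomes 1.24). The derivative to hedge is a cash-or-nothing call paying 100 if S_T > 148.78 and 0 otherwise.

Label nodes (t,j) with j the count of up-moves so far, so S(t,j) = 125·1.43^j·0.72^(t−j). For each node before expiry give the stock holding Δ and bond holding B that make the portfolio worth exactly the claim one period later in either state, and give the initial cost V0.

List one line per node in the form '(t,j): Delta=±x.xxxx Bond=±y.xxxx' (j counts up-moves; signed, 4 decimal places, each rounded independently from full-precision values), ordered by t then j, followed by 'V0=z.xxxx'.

No-arbitrage ⇒ martingale measure with p* = (R−d)/(u−d) = 0.7324.
Terminal payoffs: V(1,0)=0.0000, V(1,1)=100.0000
(0,0): S=125.0000. Δ = (V_up−V_dn)/(S_up−S_dn) = (100.0000−0.0000)/(178.7500−90.0000) = 1.1268. V = [p*·100.0000 + (1−p*)·0.0000]/1.24 = 59.0641. B = V − Δ·S = -81.7810.
Self-financing check: at every node Δ·S+B equals the discounted successor values.

(0,0): Delta=1.1268 Bond=-81.7810
V0=59.0641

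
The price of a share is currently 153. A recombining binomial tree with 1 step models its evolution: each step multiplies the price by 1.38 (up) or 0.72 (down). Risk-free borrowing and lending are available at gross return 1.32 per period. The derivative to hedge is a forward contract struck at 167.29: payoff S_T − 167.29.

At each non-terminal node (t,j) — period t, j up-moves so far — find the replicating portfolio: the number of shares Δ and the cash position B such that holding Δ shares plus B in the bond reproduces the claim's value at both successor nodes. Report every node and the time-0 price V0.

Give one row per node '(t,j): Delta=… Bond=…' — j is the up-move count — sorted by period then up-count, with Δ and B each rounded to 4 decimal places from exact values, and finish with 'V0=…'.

(0,0): Delta=1.0000 Bond=-126.7348
V0=26.2652

Risk-neutral probability p* = (R−d)/(u−d) = (1.32−0.72)/(1.38−0.72) = 0.9091.
At expiry t=1: V(1,0)=-57.1300, V(1,1)=43.8500
Node (0,0) S=153.0000: V=(p*·43.8500+(1−p*)·-57.1300)/1.32=26.2652; Δ=(43.8500−-57.1300)/(211.1400−110.1600)=1.0000; B=V−Δ·S=-126.7348
Self-financing check: at every node Δ·S+B equals the discounted successor values.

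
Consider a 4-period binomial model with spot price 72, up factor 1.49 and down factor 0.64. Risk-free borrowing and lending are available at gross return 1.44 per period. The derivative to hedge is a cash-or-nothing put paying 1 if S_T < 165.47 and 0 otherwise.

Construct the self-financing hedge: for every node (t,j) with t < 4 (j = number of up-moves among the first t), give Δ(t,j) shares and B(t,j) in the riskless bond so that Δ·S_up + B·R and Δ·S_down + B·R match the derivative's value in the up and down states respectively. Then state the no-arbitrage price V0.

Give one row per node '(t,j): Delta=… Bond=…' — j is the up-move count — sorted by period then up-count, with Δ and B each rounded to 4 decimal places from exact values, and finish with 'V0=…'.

Risk-neutral probability p* = (R−d)/(u−d) = (1.44−0.64)/(1.49−0.64) = 0.9412.
Payoff layer (t=4): V(4,0)=1.0000, V(4,1)=1.0000, V(4,2)=1.0000, V(4,3)=1.0000, V(4,4)=0.0000
Node (3,0) S=18.8744: V=(p*·1.0000+(1−p*)·1.0000)/1.44=0.6944; Δ=(1.0000−1.0000)/(28.1228−12.0796)=0.0000; B=V−Δ·S=0.6944
Node (3,1) S=43.9419: V=(p*·1.0000+(1−p*)·1.0000)/1.44=0.6944; Δ=(1.0000−1.0000)/(65.4734−28.1228)=0.0000; B=V−Δ·S=0.6944
Node (3,2) S=102.3022: V=(p*·1.0000+(1−p*)·1.0000)/1.44=0.6944; Δ=(1.0000−1.0000)/(152.4303−65.4734)=0.0000; B=V−Δ·S=0.6944
Node (3,3) S=238.1723: V=(p*·0.0000+(1−p*)·1.0000)/1.44=0.0408; Δ=(0.0000−1.0000)/(354.8768−152.4303)=-0.0049; B=V−Δ·S=1.2173
Node (2,0) S=29.4912: V=(p*·0.6944+(1−p*)·0.6944)/1.44=0.4823; Δ=(0.6944−0.6944)/(43.9419−18.8744)=0.0000; B=V−Δ·S=0.4823
Node (2,1) S=68.6592: V=(p*·0.6944+(1−p*)·0.6944)/1.44=0.4823; Δ=(0.6944−0.6944)/(102.3022−43.9419)=0.0000; B=V−Δ·S=0.4823
Node (2,2) S=159.8472: V=(p*·0.0408+(1−p*)·0.6944)/1.44=0.0551; Δ=(0.0408−0.6944)/(238.1723−102.3022)=-0.0048; B=V−Δ·S=0.8240
Node (1,0) S=46.0800: V=(p*·0.4823+(1−p*)·0.4823)/1.44=0.3349; Δ=(0.4823−0.4823)/(68.6592−29.4912)=0.0000; B=V−Δ·S=0.3349
Node (1,1) S=107.2800: V=(p*·0.0551+(1−p*)·0.4823)/1.44=0.0557; Δ=(0.0551−0.4823)/(159.8472−68.6592)=-0.0047; B=V−Δ·S=0.5583
Node (0,0) S=72.0000: V=(p*·0.0557+(1−p*)·0.3349)/1.44=0.0501; Δ=(0.0557−0.3349)/(107.2800−46.0800)=-0.0046; B=V−Δ·S=0.3786
Check: Δ(0,0)·S0 + B(0,0) = 0.0501 = V0.

(0,0): Delta=-0.0046 Bond=0.3786
(1,0): Delta=0.0000 Bond=0.3349
(1,1): Delta=-0.0047 Bond=0.5583
(2,0): Delta=0.0000 Bond=0.4823
(2,1): Delta=0.0000 Bond=0.4823
(2,2): Delta=-0.0048 Bond=0.8240
(3,0): Delta=0.0000 Bond=0.6944
(3,1): Delta=0.0000 Bond=0.6944
(3,2): Delta=0.0000 Bond=0.6944
(3,3): Delta=-0.0049 Bond=1.2173
V0=0.0501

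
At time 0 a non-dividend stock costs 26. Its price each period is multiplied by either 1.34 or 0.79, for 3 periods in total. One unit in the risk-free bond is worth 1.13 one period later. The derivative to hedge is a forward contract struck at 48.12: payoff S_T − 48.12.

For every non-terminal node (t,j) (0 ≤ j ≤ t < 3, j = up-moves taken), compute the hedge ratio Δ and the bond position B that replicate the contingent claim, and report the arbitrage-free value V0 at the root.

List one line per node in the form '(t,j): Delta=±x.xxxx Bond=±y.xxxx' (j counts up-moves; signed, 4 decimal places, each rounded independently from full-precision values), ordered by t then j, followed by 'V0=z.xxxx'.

The replicating-portfolio and risk-neutral prices coincide; use p* = (1.13−0.79)/(1.34−0.79) = 0.6182 for the latter.
At expiry t=3: V(3,0)=-35.3010, V(3,1)=-26.3764, V(3,2)=-11.2384, V(3,3)=14.4387
(2,0): S=16.2266. Δ = (V_up−V_dn)/(S_up−S_dn) = (-26.3764−-35.3010)/(21.7436−12.8190) = 1.0000. V = [p*·-26.3764 + (1−p*)·-35.3010]/1.13 = -26.3575. B = V − Δ·S = -42.5841.
(2,1): S=27.5236. Δ = (V_up−V_dn)/(S_up−S_dn) = (-11.2384−-26.3764)/(36.8816−21.7436) = 1.0000. V = [p*·-11.2384 + (1−p*)·-26.3764]/1.13 = -15.0605. B = V − Δ·S = -42.5841.
(2,2): S=46.6856. Δ = (V_up−V_dn)/(S_up−S_dn) = (14.4387−-11.2384)/(62.5587−36.8816) = 1.0000. V = [p*·14.4387 + (1−p*)·-11.2384]/1.13 = 4.1015. B = V − Δ·S = -42.5841.
(1,0): S=20.5400. Δ = (V_up−V_dn)/(S_up−S_dn) = (-15.0605−-26.3575)/(27.5236−16.2266) = 1.0000. V = [p*·-15.0605 + (1−p*)·-26.3575]/1.13 = -17.1450. B = V − Δ·S = -37.6850.
(1,1): S=34.8400. Δ = (V_up−V_dn)/(S_up−S_dn) = (4.1015−-15.0605)/(46.6856−27.5236) = 1.0000. V = [p*·4.1015 + (1−p*)·-15.0605]/1.13 = -2.8450. B = V − Δ·S = -37.6850.
(0,0): S=26.0000. Δ = (V_up−V_dn)/(S_up−S_dn) = (-2.8450−-17.1450)/(34.8400−20.5400) = 1.0000. V = [p*·-2.8450 + (1−p*)·-17.1450]/1.13 = -7.3496. B = V − Δ·S = -33.3496.
Root portfolio cost Δ·26+B reproduces V0=-7.3496.

(0,0): Delta=1.0000 Bond=-33.3496
(1,0): Delta=1.0000 Bond=-37.6850
(1,1): Delta=1.0000 Bond=-37.6850
(2,0): Delta=1.0000 Bond=-42.5841
(2,1): Delta=1.0000 Bond=-42.5841
(2,2): Delta=1.0000 Bond=-42.5841
V0=-7.3496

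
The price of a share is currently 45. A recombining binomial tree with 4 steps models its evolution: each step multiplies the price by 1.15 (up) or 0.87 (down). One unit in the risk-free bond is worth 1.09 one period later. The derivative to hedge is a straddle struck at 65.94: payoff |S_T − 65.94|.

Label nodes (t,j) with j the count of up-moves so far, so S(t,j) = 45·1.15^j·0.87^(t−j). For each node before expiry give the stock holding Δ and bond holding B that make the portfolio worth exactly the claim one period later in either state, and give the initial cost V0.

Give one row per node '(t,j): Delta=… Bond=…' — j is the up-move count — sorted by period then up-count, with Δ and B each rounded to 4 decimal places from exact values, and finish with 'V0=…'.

Risk-neutral probability p* = (R−d)/(u−d) = (1.09−0.87)/(1.15−0.87) = 0.7857.
Payoff layer (t=4): V(4,0)=40.1596, V(4,1)=31.8625, V(4,2)=20.8950, V(4,3)=6.3977, V(4,4)=12.7653
(3,0): S=29.6326. Δ = (V_up−V_dn)/(S_up−S_dn) = (31.8625−40.1596)/(34.0775−25.7804) = -1.0000. V = [p*·31.8625 + (1−p*)·40.1596]/1.09 = 30.8628. B = V − Δ·S = 60.4954.
(3,1): S=39.1696. Δ = (V_up−V_dn)/(S_up−S_dn) = (20.8950−31.8625)/(45.0450−34.0775) = -1.0000. V = [p*·20.8950 + (1−p*)·31.8625]/1.09 = 21.3258. B = V − Δ·S = 60.4954.
(3,2): S=51.7759. Δ = (V_up−V_dn)/(S_up−S_dn) = (6.3977−20.8950)/(59.5423−45.0450) = -1.0000. V = [p*·6.3977 + (1−p*)·20.8950]/1.09 = 8.7195. B = V − Δ·S = 60.4954.
(3,3): S=68.4394. Δ = (V_up−V_dn)/(S_up−S_dn) = (12.7653−6.3977)/(78.7053−59.5423) = 0.3323. V = [p*·12.7653 + (1−p*)·6.3977]/1.09 = 10.4595. B = V − Δ·S = -12.2817.
(2,0): S=34.0605. Δ = (V_up−V_dn)/(S_up−S_dn) = (21.3258−30.8628)/(39.1696−29.6326) = -1.0000. V = [p*·21.3258 + (1−p*)·30.8628]/1.09 = 21.4399. B = V − Δ·S = 55.5004.
(2,1): S=45.0225. Δ = (V_up−V_dn)/(S_up−S_dn) = (8.7195−21.3258)/(51.7759−39.1696) = -1.0000. V = [p*·8.7195 + (1−p*)·21.3258]/1.09 = 10.4779. B = V − Δ·S = 55.5004.
(2,2): S=59.5125. Δ = (V_up−V_dn)/(S_up−S_dn) = (10.4595−8.7195)/(68.4394−51.7759) = 0.1044. V = [p*·10.4595 + (1−p*)·8.7195]/1.09 = 9.2538. B = V − Δ·S = 3.0398.
(1,0): S=39.1500. Δ = (V_up−V_dn)/(S_up−S_dn) = (10.4779−21.4399)/(45.0225−34.0605) = -1.0000. V = [p*·10.4779 + (1−p*)·21.4399]/1.09 = 11.7678. B = V − Δ·S = 50.9178.
(1,1): S=51.7500. Δ = (V_up−V_dn)/(S_up−S_dn) = (9.2538−10.4779)/(59.5125−45.0225) = -0.0845. V = [p*·9.2538 + (1−p*)·10.4779]/1.09 = 8.7304. B = V − Δ·S = 13.1021.
(0,0): S=45.0000. Δ = (V_up−V_dn)/(S_up−S_dn) = (8.7304−11.7678)/(51.7500−39.1500) = -0.2411. V = [p*·8.7304 + (1−p*)·11.7678]/1.09 = 8.6066. B = V − Δ·S = 19.4546.
Each (Δ,B) replicates both successor values, so the strategy is self-financing and V0 is arbitrage-free.

(0,0): Delta=-0.2411 Bond=19.4546
(1,0): Delta=-1.0000 Bond=50.9178
(1,1): Delta=-0.0845 Bond=13.1021
(2,0): Delta=-1.0000 Bond=55.5004
(2,1): Delta=-1.0000 Bond=55.5004
(2,2): Delta=0.1044 Bond=3.0398
(3,0): Delta=-1.0000 Bond=60.4954
(3,1): Delta=-1.0000 Bond=60.4954
(3,2): Delta=-1.0000 Bond=60.4954
(3,3): Delta=0.3323 Bond=-12.2817
V0=8.6066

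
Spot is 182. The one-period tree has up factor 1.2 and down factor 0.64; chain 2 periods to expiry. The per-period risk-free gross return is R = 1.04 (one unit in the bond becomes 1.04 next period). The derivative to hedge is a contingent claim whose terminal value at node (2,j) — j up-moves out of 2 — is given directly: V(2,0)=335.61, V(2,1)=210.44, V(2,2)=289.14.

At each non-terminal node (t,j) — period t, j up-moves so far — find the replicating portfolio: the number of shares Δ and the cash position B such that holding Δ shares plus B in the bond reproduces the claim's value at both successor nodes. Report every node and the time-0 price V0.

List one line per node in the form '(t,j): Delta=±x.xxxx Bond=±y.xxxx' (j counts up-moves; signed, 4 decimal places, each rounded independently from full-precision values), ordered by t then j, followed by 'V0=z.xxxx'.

Under the risk-neutral measure, an up-move has probability p* = (R−d)/(u−d) = 0.7143 and values discount at R = 1.04.
Payoff layer (t=2): V(2,0)=335.6100, V(2,1)=210.4400, V(2,2)=289.1400
  t=1,j=0: stock 116.4800 → up 139.7760 (V=210.4400), down 74.5472 (V=335.6100). Price 236.7335; hedge Δ=-1.9189, bond B=460.2514.
  t=1,j=1: stock 218.4000 → up 262.0800 (V=289.1400), down 139.7760 (V=210.4400). Price 256.3984; hedge Δ=0.6435, bond B=115.8626.
  t=0,j=0: stock 182.0000 → up 218.4000 (V=256.3984), down 116.4800 (V=236.7335). Price 241.1344; hedge Δ=0.1929, bond B=206.0187.
Root portfolio cost Δ·182+B reproduces V0=241.1344.

(0,0): Delta=0.1929 Bond=206.0187
(1,0): Delta=-1.9189 Bond=460.2514
(1,1): Delta=0.6435 Bond=115.8626
V0=241.1344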